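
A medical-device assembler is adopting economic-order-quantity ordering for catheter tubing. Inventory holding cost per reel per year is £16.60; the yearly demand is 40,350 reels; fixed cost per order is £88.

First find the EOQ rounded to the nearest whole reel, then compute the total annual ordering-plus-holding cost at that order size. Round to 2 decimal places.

Optimal lot size Q* = (2 × 40,350 × £88 / £16.6)^½ ≈ 654.07 → Q = 654 reels
Orders/yr = 40,350/654 = 61.697; ordering cost = 61.697 × £88 = £5,429.36
Average inventory = 654/2 = 327; holding cost = 327 × £16.6 = £5,428.20
Total = £5,429.36 + £5,428.20 = £10,857.56

£10,857.56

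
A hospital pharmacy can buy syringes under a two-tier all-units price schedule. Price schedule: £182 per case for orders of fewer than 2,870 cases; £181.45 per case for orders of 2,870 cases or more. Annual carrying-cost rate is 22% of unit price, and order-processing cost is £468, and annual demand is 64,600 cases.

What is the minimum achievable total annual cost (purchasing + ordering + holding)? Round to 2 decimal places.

£11,789,487.84

H₁ = 22%×£182 = £40.0400;  H₂ = 22%×£181.45 = £39.9190
EOQ₁ = √(2×64,600×468/40.0400) = 1,228.87  (< 2,870, feasible at tier 1)
EOQ₂ = √(2×64,600×468/39.9190) = 1,230.73  (< 2,870 → use Q = 2,870 at tier-2 price)
TC(tier 1 (EOQ₁), Q≈1,228.9) = £11,806,404.09
TC(tier 2, Q≈2,870.0) = £11,789,487.84
Minimum at tier 2: £11,789,487.84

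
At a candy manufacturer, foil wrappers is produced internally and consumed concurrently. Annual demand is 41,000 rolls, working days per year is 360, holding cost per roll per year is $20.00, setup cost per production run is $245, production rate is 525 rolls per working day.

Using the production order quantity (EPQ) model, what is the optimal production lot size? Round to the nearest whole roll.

d = 41,000/360 = 113.8889 rolls/day;  effective holding cost H(1 − d/p) = 20·(1 − 113.8889/525) = 15.66138
Q* = √(2DS / H_eff) = √(2·41,000·245 / 15.66138) ≈ 1,132.60

1,133 rolls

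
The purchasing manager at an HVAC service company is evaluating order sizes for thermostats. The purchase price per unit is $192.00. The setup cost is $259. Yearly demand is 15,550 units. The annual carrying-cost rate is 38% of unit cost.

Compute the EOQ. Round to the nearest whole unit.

332 units

Carrying cost H = $192 × 38% = $72.9600/unit/yr
Optimal lot size Q* = (2 × 15,550 × $259 / $72.96)^½ ≈ 332.27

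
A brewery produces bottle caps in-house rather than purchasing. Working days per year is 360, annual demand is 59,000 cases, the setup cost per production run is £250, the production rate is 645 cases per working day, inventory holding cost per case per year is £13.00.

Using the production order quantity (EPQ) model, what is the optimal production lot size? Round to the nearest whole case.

d = 59,000/360 = 163.8889 cases/day;  effective holding cost H(1 − d/p) = 13·(1 − 163.8889/645) = 9.69681
Q* = √(2DS / H_eff) = √(2·59,000·250 / 9.69681) ≈ 1,744.20

1,744 cases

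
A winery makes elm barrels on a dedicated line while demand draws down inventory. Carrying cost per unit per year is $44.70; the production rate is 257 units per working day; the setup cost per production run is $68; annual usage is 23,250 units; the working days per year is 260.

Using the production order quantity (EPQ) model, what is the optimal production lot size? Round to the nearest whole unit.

d = 23,250/260 = 89.4231 units/day;  effective holding cost H(1 − d/p) = 44.7·(1 − 89.4231/257) = 29.14665
Q* = √(2DS / H_eff) = √(2·23,250·68 / 29.14665) ≈ 329.37

329 units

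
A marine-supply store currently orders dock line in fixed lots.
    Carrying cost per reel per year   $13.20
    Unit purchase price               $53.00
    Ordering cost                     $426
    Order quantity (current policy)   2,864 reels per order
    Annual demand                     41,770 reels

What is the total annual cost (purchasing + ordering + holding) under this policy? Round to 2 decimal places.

Ordering: D/Q × S = 41,770/2,864 × $426 = $6,213.00
Holding:  Q/2 × H = 2,864/2 × $13.2 = $18,902.40
Purchase cost = D·C = 41,770 × 53 = $2,213,810.00
Total = $6,213.00 + $18,902.40 + $2,213,810.00 = $2,238,925.40

$2,238,925.40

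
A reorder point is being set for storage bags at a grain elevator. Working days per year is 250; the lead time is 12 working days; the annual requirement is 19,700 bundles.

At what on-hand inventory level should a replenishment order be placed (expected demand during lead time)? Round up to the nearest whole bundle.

Daily demand d = 19,700 / 250 = 78.800 bundles/day
Demand during lead time = 78.800 × 12 = 945.60
Reorder point = 945.60 → round up

946 bundles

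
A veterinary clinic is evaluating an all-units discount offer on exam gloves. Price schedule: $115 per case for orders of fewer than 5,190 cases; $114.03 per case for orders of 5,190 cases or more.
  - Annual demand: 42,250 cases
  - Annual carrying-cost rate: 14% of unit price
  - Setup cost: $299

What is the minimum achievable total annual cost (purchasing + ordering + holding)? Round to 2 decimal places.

$4,861,628.65

H₁ = 14%×$115 = $16.1000;  H₂ = 14%×$114.03 = $15.9642
EOQ₁ = √(2×42,250×299/16.1000) = 1,252.71  (< 5,190, feasible at tier 1)
EOQ₂ = √(2×42,250×299/15.9642) = 1,258.03  (< 5,190 → use Q = 5,190 at tier-2 price)
TC(tier 1 (EOQ₁), Q≈1,252.7) = $4,878,918.65
TC(tier 2, Q≈5,190.0) = $4,861,628.65
Minimum at tier 2: $4,861,628.65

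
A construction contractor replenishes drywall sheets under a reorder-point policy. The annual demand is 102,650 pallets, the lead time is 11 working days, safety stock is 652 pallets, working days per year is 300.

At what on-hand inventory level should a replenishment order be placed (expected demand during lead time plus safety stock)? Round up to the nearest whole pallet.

Daily demand d = 102,650 / 300 = 342.167 pallets/day
Demand during lead time = 342.167 × 11 = 3,763.83
Reorder point = 3,763.83 + 652 = 4,415.83 → round up

4,416 pallets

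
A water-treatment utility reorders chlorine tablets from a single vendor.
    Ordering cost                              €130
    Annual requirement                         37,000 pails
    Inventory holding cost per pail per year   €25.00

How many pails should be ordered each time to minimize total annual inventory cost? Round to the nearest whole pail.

2DS/H = 2·37,000·130/25 = 384,800.00
EOQ = √384,800.00 ≈ 620.32

620 pails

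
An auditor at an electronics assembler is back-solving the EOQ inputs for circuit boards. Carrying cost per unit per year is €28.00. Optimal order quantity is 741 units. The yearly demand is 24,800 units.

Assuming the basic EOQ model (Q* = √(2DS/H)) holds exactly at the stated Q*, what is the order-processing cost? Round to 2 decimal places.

EOQ relation: Q² = 2DS/H, so rearrange for the unknown.
S = Q²H / (2D) = 741² × 28 / (2 × 24,800) = 309.9651

€309.97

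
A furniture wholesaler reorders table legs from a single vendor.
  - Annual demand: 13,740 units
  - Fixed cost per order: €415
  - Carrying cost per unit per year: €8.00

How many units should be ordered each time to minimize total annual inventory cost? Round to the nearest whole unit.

EOQ = √(2DS/H) = √(2 × 13,740 × 415 / 8)
    = √(1,425,525.00) ≈ 1,193.95

1,194 units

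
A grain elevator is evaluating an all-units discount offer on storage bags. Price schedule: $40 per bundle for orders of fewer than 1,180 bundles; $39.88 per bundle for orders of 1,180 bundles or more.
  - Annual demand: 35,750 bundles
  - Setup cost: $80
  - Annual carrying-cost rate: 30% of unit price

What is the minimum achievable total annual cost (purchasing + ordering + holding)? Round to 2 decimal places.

H₁ = 30%×$40 = $12.0000;  H₂ = 30%×$39.88 = $11.9640
EOQ₁ = √(2×35,750×80/12.0000) = 690.41  (< 1,180, feasible at tier 1)
EOQ₂ = √(2×35,750×80/11.9640) = 691.45  (< 1,180 → use Q = 1,180 at tier-2 price)
TC(tier 1 (EOQ₁), Q≈690.4) = $1,438,284.93
TC(tier 2, Q≈1,180.0) = $1,435,192.49
Minimum at tier 2: $1,435,192.49

$1,435,192.49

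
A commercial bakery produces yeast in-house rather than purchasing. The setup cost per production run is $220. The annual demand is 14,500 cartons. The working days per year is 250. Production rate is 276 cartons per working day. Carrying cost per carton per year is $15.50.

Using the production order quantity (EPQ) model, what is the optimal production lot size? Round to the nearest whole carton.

Daily demand d = 14,500/250 = 58.000; p = 276; 1 − d/p = 0.78986
EPQ = √(2DS / (H(1 − d/p)))
    = √(2 × 14,500 × 220 / (15.5 × 0.78986)) ≈ 721.89

722 cartons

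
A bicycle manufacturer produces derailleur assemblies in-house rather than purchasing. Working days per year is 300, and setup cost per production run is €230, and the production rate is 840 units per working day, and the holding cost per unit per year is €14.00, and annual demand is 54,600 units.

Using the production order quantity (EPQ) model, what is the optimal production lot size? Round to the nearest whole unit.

Daily demand d = 54,600/300 = 182.000; p = 840; 1 − d/p = 0.78333
EPQ = √(2DS / (H(1 − d/p)))
    = √(2 × 54,600 × 230 / (14 × 0.78333)) ≈ 1,513.34

1,513 units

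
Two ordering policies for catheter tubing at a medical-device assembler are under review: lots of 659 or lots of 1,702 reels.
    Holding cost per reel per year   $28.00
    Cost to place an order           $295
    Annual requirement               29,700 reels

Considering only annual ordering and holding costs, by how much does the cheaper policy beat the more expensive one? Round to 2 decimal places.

For each Q, cost = (D/Q)·S + (Q/2)·H.
TC(659) = (29,700/659)×295 + (659/2)×28 = $22,521.14
TC(1,702) = (29,700/1,702)×295 + (1,702/2)×28 = $28,975.77
|ΔTC| = |$22,521.14 − $28,975.77| = $6,454.62

$6,454.62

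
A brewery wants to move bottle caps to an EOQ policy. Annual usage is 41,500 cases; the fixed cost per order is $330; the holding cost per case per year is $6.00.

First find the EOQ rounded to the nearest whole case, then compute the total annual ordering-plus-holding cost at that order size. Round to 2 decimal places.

$12,819.52

EOQ = √(2DS/H) = √(2 × 41,500 × 330 / 6)
    = √(4,565,000.00) ≈ 2,136.59 → Q = 2,137 cases
Ordering: D/Q × S = 41,500/2,137 × $330 = $6,408.52
Holding:  Q/2 × H = 2,137/2 × $6 = $6,411.00
Total = $6,408.52 + $6,411.00 = $12,819.52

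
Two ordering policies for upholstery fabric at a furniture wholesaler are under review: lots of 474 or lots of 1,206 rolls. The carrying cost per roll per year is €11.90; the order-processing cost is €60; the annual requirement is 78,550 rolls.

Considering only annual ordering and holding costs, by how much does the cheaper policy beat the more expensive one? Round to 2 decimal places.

€1,679.68

For each Q, cost = (D/Q)·S + (Q/2)·H.
TC(474) = (78,550/474)×60 + (474/2)×11.9 = €12,763.34
TC(1,206) = (78,550/1,206)×60 + (1,206/2)×11.9 = €11,083.66
Cheaper: Q = 1,206.  Difference = €1,679.68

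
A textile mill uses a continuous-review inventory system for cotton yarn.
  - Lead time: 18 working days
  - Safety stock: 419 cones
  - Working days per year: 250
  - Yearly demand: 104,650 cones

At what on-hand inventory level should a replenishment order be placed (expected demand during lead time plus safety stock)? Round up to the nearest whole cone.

7,954 cones

Daily demand d = 104,650 / 250 = 418.600 cones/day
Demand during lead time = 418.600 × 18 = 7,534.80
Reorder point = 7,534.80 + 419 = 7,953.80 → round up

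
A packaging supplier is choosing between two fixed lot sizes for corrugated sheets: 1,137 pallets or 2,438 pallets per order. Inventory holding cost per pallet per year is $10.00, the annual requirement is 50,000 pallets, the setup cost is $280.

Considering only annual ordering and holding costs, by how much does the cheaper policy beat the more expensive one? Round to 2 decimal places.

TC(Q) = (D/Q)S + (Q/2)H
TC(1,137) = (50,000/1,137)×280 + (1,137/2)×10 = $17,998.10
TC(2,438) = (50,000/2,438)×280 + (2,438/2)×10 = $17,932.41
Lots of 2,438 are cheaper by $65.69.

$65.69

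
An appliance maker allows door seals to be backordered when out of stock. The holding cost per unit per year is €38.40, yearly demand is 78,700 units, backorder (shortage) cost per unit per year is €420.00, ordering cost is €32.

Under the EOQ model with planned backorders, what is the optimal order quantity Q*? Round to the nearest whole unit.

378 units

Basic EOQ = √(2·78,700·32/38.4) = 362.169
Backorder adjustment √((H+b)/b) = √((38.4+420)/420) = 1.0447
Q* = 362.169 × 1.0447 ≈ 378.36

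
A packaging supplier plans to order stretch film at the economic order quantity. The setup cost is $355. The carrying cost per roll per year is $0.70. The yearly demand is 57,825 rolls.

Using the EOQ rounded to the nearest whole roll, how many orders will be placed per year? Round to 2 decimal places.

7.55 orders per year

EOQ = √(2DS/H) = √(2 × 57,825 × 355 / 0.7)
    = √(58,651,071.43) ≈ 7,658.40 → Q = 7,658
Orders per year = D/Q = 57,825 / 7,658 = 7.551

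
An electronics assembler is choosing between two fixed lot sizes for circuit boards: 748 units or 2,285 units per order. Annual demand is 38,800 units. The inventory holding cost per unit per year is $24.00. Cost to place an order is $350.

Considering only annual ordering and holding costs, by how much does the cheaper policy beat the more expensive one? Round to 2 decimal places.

$6,232.03

Annual cost at Q: ordering D·S/Q plus holding Q·H/2.
TC(748) = (38,800/748)×350 + (748/2)×24 = $27,131.08
TC(2,285) = (38,800/2,285)×350 + (2,285/2)×24 = $33,363.11
Cheaper: Q = 748.  Difference = $6,232.03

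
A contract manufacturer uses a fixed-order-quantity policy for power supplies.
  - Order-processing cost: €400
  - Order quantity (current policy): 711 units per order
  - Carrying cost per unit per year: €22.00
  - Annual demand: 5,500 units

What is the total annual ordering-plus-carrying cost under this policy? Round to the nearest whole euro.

Orders/yr = 5,500/711 = 7.736; ordering cost = 7.736 × €400 = €3,094.23
Average inventory = 711/2 = 355.5; holding cost = 355.5 × €22 = €7,821.00
Total = €3,094.23 + €7,821.00 = €10,915.23

€10,915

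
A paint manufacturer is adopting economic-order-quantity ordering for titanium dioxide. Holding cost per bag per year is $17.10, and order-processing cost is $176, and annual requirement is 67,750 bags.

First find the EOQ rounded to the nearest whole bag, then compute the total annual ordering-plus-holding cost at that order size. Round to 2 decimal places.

$20,194.08

Optimal lot size Q* = (2 × 67,750 × $176 / $17.1)^½ ≈ 1,180.94 → Q = 1,181 bags
Annual ordering cost = (D/Q)·S = (67,750/1,181) × 176 = $10,096.53
Annual holding cost  = (Q/2)·H = (1,181/2) × 17.1 = $10,097.55
Total = $10,096.53 + $10,097.55 = $20,194.08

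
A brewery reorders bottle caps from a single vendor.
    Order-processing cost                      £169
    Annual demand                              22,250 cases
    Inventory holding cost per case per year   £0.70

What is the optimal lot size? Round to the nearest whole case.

3,278 cases

Optimal lot size Q* = (2 × 22,250 × £169 / £0.7)^½ ≈ 3,277.74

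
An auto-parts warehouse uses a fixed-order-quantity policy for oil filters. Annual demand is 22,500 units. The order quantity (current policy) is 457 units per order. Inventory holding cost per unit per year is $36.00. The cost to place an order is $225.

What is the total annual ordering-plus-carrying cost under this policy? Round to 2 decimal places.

$19,303.68

Orders/yr = 22,500/457 = 49.234; ordering cost = 49.234 × $225 = $11,077.68
Average inventory = 457/2 = 228.5; holding cost = 228.5 × $36 = $8,226.00
Total = $11,077.68 + $8,226.00 = $19,303.68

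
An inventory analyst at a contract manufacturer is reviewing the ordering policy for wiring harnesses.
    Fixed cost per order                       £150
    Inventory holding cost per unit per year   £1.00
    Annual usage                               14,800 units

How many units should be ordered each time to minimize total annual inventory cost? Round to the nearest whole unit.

2,107 units

Optimal lot size Q* = (2 × 14,800 × £150 / £1)^½ ≈ 2,107.13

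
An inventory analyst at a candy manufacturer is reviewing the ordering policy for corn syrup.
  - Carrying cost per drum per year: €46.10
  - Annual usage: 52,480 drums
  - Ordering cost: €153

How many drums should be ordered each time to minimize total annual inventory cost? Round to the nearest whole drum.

Optimal lot size Q* = (2 × 52,480 × €153 / €46.1)^½ ≈ 590.21

590 drums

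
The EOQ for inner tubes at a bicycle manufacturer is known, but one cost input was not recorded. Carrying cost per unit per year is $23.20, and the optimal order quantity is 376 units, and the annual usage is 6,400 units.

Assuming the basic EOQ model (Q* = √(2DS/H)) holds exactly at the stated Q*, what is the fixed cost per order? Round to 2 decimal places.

Since Q* = (2DS/H)^½, squaring gives Q*²·H = 2DS.
S = Q²H / (2D) = 376² × 23.2 / (2 × 6,400) = 256.2440

$256.24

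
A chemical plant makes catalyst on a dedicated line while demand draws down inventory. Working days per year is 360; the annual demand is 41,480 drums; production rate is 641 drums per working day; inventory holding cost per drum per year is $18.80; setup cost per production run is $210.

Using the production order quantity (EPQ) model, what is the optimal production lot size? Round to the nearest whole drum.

1,063 drums

Daily demand d = 41,480/360 = 115.222; p = 641; 1 − d/p = 0.82025
EPQ = √(2DS / (H(1 − d/p)))
    = √(2 × 41,480 × 210 / (18.8 × 0.82025)) ≈ 1,062.90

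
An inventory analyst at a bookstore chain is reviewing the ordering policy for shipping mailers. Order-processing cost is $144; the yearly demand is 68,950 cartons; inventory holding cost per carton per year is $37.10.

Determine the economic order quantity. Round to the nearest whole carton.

2DS/H = 2·68,950·144/37.1 = 535,245.28
EOQ = √535,245.28 ≈ 731.60

732 cartons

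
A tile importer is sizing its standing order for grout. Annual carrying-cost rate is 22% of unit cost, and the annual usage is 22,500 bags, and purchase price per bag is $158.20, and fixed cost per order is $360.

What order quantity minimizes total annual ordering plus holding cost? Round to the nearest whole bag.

682 bags

H = i·C = 0.22 × $158.2 = $34.8040 per bag-year
2DS/H = 2·22,500·360/34.804 = 465,463.74
EOQ = √465,463.74 ≈ 682.25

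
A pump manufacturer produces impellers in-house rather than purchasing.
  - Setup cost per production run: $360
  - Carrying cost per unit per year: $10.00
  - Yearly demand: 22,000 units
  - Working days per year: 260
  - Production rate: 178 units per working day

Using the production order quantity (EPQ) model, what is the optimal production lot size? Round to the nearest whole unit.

1,738 units

Daily demand d = 22,000/260 = 84.615; p = 178; 1 − d/p = 0.52463
EPQ = √(2DS / (H(1 − d/p)))
    = √(2 × 22,000 × 360 / (10 × 0.52463)) ≈ 1,737.60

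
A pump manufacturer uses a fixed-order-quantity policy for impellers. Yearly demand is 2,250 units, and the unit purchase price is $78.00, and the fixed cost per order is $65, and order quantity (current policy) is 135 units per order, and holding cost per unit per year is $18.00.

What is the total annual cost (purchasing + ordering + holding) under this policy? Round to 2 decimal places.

$177,798.33

Orders/yr = 2,250/135 = 16.667; ordering cost = 16.667 × $65 = $1,083.33
Average inventory = 135/2 = 67.5; holding cost = 67.5 × $18 = $1,215.00
Purchase cost = D·C = 2,250 × 78 = $175,500.00
Total = $1,083.33 + $1,215.00 + $175,500.00 = $177,798.33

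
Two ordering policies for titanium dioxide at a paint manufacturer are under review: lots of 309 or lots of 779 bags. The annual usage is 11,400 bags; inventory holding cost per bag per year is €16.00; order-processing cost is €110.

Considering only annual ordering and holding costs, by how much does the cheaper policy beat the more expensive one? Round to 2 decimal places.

€1,311.50

TC(Q) = (D/Q)S + (Q/2)H
TC(309) = (11,400/309)×110 + (309/2)×16 = €6,530.25
TC(779) = (11,400/779)×110 + (779/2)×16 = €7,841.76
Cheaper: Q = 309.  Difference = €1,311.50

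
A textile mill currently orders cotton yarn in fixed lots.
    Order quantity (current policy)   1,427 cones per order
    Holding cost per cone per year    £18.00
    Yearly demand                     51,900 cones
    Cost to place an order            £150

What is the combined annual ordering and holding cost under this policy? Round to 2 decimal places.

Annual ordering cost = (D/Q)·S = (51,900/1,427) × 150 = £5,455.50
Annual holding cost  = (Q/2)·H = (1,427/2) × 18 = £12,843.00
Total = £5,455.50 + £12,843.00 = £18,298.50

£18,298.50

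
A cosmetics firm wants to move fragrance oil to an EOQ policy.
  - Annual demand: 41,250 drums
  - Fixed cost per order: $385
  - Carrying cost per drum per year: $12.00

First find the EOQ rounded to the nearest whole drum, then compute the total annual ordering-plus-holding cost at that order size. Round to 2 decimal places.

$19,523.06

Optimal lot size Q* = (2 × 41,250 × $385 / $12)^½ ≈ 1,626.92 → Q = 1,627 drums
Ordering: D/Q × S = 41,250/1,627 × $385 = $9,761.06
Holding:  Q/2 × H = 1,627/2 × $12 = $9,762.00
Total = $9,761.06 + $9,762.00 = $19,523.06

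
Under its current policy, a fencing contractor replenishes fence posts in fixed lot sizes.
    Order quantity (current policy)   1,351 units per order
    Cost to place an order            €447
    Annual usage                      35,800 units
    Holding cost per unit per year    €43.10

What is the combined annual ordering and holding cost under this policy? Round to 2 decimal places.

€40,959.05

Orders/yr = 35,800/1,351 = 26.499; ordering cost = 26.499 × €447 = €11,845.00
Average inventory = 1,351/2 = 675.5; holding cost = 675.5 × €43.1 = €29,114.05
Total = €11,845.00 + €29,114.05 = €40,959.05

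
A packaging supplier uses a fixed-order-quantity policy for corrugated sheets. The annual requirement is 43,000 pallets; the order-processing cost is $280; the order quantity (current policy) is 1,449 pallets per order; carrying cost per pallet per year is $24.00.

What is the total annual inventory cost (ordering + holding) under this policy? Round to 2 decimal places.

$25,697.18

Ordering: D/Q × S = 43,000/1,449 × $280 = $8,309.18
Holding:  Q/2 × H = 1,449/2 × $24 = $17,388.00
Total = $8,309.18 + $17,388.00 = $25,697.18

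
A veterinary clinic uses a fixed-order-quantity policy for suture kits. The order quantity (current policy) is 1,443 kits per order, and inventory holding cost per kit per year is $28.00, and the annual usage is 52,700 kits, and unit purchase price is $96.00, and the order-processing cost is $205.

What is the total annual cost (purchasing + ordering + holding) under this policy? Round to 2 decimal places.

Annual ordering cost = (D/Q)·S = (52,700/1,443) × 205 = $7,486.83
Annual holding cost  = (Q/2)·H = (1,443/2) × 28 = $20,202.00
Purchase cost = D·C = 52,700 × 96 = $5,059,200.00
Total = $7,486.83 + $20,202.00 + $5,059,200.00 = $5,086,888.83

$5,086,888.83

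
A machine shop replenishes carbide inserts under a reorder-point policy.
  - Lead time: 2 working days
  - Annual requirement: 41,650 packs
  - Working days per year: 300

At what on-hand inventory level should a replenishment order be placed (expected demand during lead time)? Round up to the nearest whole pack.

278 packs

Daily demand d = 41,650 / 300 = 138.833 packs/day
Demand during lead time = 138.833 × 2 = 277.67
Reorder point = 277.67 → round up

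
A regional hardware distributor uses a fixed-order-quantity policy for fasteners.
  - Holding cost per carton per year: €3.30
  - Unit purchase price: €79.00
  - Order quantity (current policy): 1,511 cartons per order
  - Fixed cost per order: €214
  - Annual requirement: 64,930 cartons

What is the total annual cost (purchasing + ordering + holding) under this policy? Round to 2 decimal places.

€5,141,159.06

Annual ordering cost = (D/Q)·S = (64,930/1,511) × 214 = €9,195.91
Annual holding cost  = (Q/2)·H = (1,511/2) × 3.3 = €2,493.15
Purchase cost = D·C = 64,930 × 79 = €5,129,470.00
Total = €9,195.91 + €2,493.15 + €5,129,470.00 = €5,141,159.06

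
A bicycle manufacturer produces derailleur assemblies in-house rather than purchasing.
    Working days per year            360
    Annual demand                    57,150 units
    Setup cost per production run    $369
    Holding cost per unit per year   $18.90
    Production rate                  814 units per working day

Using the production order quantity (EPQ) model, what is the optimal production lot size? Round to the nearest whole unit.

d = 57,150/360 = 158.7500 units/day;  effective holding cost H(1 − d/p) = 18.9·(1 − 158.7500/814) = 15.21404
Q* = √(2DS / H_eff) = √(2·57,150·369 / 15.21404) ≈ 1,665.00

1,665 units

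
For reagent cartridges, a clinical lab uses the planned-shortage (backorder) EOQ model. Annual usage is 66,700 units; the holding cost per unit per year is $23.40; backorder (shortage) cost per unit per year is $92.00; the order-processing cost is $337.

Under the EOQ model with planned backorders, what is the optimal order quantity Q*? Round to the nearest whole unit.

1,552 units

Q* = √(2DS/H) · √((H + b)/b)
   = √(2 × 66,700 × 337 / 23.4) · √((23.4 + 92) / 92)
   = 1,386.069 × 1.1200 ≈ 1,552.37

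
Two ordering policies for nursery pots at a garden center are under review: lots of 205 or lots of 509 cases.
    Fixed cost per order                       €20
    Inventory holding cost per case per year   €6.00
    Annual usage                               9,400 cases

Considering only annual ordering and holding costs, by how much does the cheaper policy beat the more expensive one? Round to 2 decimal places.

TC(Q) = (D/Q)S + (Q/2)H
TC(205) = (9,400/205)×20 + (205/2)×6 = €1,532.07
TC(509) = (9,400/509)×20 + (509/2)×6 = €1,896.35
|ΔTC| = |€1,532.07 − €1,896.35| = €364.28

€364.28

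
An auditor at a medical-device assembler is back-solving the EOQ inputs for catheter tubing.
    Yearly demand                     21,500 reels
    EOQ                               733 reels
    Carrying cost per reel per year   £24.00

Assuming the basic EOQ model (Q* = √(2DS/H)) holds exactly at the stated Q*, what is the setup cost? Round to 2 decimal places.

£299.88

EOQ relation: Q² = 2DS/H, so rearrange for the unknown.
S = Q²H / (2D) = 733² × 24 / (2 × 21,500) = 299.8822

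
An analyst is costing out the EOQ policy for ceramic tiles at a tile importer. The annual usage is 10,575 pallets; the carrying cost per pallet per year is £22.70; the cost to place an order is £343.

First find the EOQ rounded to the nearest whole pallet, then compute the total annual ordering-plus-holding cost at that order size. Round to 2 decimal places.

EOQ = √(2DS/H) = √(2 × 10,575 × 343 / 22.7)
    = √(319,579.30) ≈ 565.31 → Q = 565 pallets
Ordering: D/Q × S = 10,575/565 × £343 = £6,419.87
Holding:  Q/2 × H = 565/2 × £22.7 = £6,412.75
Total = £6,419.87 + £6,412.75 = £12,832.62

£12,832.62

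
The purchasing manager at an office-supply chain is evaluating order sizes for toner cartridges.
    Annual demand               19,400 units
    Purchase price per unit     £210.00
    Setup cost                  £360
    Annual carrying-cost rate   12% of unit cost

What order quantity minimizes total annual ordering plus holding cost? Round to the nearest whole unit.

745 units

Carrying cost H = £210 × 12% = £25.2000/unit/yr
2DS/H = 2·19,400·360/25.2 = 554,285.71
EOQ = √554,285.71 ≈ 744.50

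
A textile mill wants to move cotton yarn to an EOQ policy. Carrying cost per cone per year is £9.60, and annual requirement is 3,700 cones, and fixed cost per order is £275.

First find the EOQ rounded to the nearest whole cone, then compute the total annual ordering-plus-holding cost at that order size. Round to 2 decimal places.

£4,419.96

EOQ = √(2DS/H) = √(2 × 3,700 × 275 / 9.6)
    = √(211,979.17) ≈ 460.41 → Q = 460 cones
Ordering: D/Q × S = 3,700/460 × £275 = £2,211.96
Holding:  Q/2 × H = 460/2 × £9.6 = £2,208.00
Total = £2,211.96 + £2,208.00 = £4,419.96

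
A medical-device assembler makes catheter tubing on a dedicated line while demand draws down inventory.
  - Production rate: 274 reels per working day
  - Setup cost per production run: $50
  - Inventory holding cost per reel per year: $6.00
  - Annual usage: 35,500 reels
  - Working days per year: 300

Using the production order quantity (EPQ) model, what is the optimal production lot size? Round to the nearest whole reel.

d = 35,500/300 = 118.3333 reels/day;  effective holding cost H(1 − d/p) = 6·(1 − 118.3333/274) = 3.40876
Q* = √(2DS / H_eff) = √(2·35,500·50 / 3.40876) ≈ 1,020.51

1,021 reels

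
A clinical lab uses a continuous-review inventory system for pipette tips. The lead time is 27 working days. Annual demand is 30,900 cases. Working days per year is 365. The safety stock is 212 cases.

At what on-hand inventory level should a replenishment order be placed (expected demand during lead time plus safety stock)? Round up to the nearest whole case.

2,498 cases

Daily demand d = 30,900 / 365 = 84.658 cases/day
Demand during lead time = 84.658 × 27 = 2,285.75
Reorder point = 2,285.75 + 212 = 2,497.75 → round up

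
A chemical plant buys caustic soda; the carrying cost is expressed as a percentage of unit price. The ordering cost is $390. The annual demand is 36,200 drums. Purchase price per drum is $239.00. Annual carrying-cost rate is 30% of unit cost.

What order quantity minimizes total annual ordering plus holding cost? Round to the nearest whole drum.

Carrying cost H = $239 × 30% = $71.7000/drum/yr
Optimal lot size Q* = (2 × 36,200 × $390 / $71.7)^½ ≈ 627.54

628 drums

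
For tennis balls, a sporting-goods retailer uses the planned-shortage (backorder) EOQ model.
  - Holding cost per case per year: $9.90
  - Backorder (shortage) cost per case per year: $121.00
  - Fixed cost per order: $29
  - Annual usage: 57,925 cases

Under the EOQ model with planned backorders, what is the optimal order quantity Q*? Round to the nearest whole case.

Basic EOQ = √(2·57,925·29/9.9) = 582.545
Backorder adjustment √((H+b)/b) = √((9.9+121)/121) = 1.0401
Q* = 582.545 × 1.0401 ≈ 605.91

606 cases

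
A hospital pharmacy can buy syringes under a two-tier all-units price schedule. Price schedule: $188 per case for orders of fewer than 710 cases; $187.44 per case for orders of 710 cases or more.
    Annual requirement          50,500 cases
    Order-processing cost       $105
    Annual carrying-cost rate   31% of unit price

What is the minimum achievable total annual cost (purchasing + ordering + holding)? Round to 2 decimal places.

H₁ = 31%×$188 = $58.2800;  H₂ = 31%×$187.44 = $58.1064
EOQ₁ = √(2×50,500×105/58.2800) = 426.58  (< 710, feasible at tier 1)
EOQ₂ = √(2×50,500×105/58.1064) = 427.21  (< 710 → use Q = 710 at tier-2 price)
TC(tier 1 (EOQ₁), Q≈426.6) = $9,518,860.80
TC(tier 2, Q≈710.0) = $9,493,816.08
Minimum at tier 2: $9,493,816.08

$9,493,816.08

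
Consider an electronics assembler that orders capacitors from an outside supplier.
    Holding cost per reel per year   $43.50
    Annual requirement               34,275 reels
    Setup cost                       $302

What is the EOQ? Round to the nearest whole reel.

690 reels

Optimal lot size Q* = (2 × 34,275 × $302 / $43.5)^½ ≈ 689.86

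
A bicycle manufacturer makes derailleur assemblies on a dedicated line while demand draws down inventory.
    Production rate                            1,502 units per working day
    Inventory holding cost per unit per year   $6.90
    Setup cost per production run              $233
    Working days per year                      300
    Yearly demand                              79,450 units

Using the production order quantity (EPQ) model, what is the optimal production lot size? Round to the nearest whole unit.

2,552 units

d = 79,450/300 = 264.8333 units/day;  effective holding cost H(1 − d/p) = 6.9·(1 − 264.8333/1502) = 5.68339
Q* = √(2DS / H_eff) = √(2·79,450·233 / 5.68339) ≈ 2,552.33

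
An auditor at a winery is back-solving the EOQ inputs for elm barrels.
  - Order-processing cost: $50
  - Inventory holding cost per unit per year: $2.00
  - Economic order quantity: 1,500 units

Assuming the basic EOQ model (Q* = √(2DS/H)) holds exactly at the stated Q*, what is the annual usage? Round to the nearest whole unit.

From Q* = √(2DS/H) ⇒ Q*² = 2DS/H.
D = Q²H / (2S) = 1,500² × 2 / (2 × 50) = 45,000.00

45,000 units per year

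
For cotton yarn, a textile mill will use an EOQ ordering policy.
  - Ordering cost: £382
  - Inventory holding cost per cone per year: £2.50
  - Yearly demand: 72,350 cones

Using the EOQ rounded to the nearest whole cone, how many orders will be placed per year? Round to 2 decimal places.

2DS/H = 2·72,350·382/2.5 = 22,110,160.00
EOQ = √22,110,160.00 ≈ 4,702.14 → Q = 4,702
Orders per year = D/Q = 72,350 / 4,702 = 15.387

15.39 orders per year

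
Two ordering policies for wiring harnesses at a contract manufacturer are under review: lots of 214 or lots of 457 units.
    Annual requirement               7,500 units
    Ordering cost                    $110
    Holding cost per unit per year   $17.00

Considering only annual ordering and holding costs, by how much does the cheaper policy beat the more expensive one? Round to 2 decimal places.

$15.61

TC(Q) = (D/Q)S + (Q/2)H
TC(214) = (7,500/214)×110 + (214/2)×17 = $5,674.14
TC(457) = (7,500/457)×110 + (457/2)×17 = $5,689.75
Lots of 214 are cheaper by $15.61.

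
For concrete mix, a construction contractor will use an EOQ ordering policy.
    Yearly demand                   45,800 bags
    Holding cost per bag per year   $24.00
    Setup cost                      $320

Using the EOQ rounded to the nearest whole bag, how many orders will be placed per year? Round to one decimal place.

2DS/H = 2·45,800·320/24 = 1,221,333.33
EOQ = √1,221,333.33 ≈ 1,105.14 → Q = 1,105
Orders per year = D/Q = 45,800 / 1,105 = 41.448

41.4 orders per year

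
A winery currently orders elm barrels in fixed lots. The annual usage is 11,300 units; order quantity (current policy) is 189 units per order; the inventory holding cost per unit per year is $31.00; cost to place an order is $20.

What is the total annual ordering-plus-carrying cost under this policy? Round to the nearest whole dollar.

Ordering: D/Q × S = 11,300/189 × $20 = $1,195.77
Holding:  Q/2 × H = 189/2 × $31 = $2,929.50
Total = $1,195.77 + $2,929.50 = $4,125.27

$4,125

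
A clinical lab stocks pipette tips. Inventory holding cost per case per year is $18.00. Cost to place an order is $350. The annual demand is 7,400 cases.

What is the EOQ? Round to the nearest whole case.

536 cases

Q* = √(2·D·S / H) = √(2·7,400·350 / 18) = √287,777.8 ≈ 536.45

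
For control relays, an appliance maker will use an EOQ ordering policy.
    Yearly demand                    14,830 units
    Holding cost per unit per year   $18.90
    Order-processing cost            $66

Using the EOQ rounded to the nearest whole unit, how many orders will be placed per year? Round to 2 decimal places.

46.06 orders per year

Q* = √(2·D·S / H) = √(2·14,830·66 / 18.9) = √103,574.6 ≈ 321.83 → Q = 322
N = D/Q = 14,830/322 ≈ 46.056 orders/yr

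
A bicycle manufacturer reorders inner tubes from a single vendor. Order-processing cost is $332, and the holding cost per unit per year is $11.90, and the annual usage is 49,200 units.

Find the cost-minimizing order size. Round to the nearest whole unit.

Optimal lot size Q* = (2 × 49,200 × $332 / $11.9)^½ ≈ 1,656.89

1,657 units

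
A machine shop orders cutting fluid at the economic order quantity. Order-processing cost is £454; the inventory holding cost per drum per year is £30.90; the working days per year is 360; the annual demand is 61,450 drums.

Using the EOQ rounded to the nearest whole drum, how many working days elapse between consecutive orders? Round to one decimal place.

Q* = √(2·D·S / H) = √(2·61,450·454 / 30.9) = √1,805,715.2 ≈ 1,343.77 → Q = 1,344 drums
Days between orders = 360 / (D/Q) = 360 / 45.722 ≈ 7.874

7.9 days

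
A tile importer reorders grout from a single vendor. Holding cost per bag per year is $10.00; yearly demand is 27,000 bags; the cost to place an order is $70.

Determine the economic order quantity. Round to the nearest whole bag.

615 bags

EOQ = √(2DS/H) = √(2 × 27,000 × 70 / 10)
    = √(378,000.00) ≈ 614.82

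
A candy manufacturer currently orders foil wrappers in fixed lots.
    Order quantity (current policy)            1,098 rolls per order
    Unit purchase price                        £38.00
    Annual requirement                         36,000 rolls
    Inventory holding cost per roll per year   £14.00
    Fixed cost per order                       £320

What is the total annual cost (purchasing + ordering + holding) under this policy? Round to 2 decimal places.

£1,386,177.80

Orders/yr = 36,000/1,098 = 32.787; ordering cost = 32.787 × £320 = £10,491.80
Average inventory = 1,098/2 = 549; holding cost = 549 × £14 = £7,686.00
Purchase cost = D·C = 36,000 × 38 = £1,368,000.00
Total = £10,491.80 + £7,686.00 + £1,368,000.00 = £1,386,177.80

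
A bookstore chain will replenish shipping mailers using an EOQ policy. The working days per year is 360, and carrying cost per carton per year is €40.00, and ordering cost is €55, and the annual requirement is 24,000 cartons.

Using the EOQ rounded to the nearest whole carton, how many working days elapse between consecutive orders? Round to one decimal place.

3.9 days

Optimal lot size Q* = (2 × 24,000 × €55 / €40)^½ ≈ 256.90 → Q = 257 cartons
T = Q/D × 360 days = 257/24,000 × 360 = 3.855 days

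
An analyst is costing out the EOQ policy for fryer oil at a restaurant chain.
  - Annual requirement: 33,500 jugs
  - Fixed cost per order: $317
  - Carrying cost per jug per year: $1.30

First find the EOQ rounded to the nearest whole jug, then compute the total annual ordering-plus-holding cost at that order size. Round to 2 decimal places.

$5,254.59

Optimal lot size Q* = (2 × 33,500 × $317 / $1.3)^½ ≈ 4,041.99 → Q = 4,042 jugs
Ordering: D/Q × S = 33,500/4,042 × $317 = $2,627.29
Holding:  Q/2 × H = 4,042/2 × $1.3 = $2,627.30
Total = $2,627.29 + $2,627.30 = $5,254.59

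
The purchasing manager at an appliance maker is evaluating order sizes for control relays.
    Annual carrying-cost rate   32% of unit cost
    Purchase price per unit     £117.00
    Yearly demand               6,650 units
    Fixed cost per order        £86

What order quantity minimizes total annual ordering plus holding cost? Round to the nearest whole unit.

H = i·C = 0.32 × £117 = £37.4400 per unit-year
Q* = √(2·D·S / H) = √(2·6,650·86 / 37.44) = √30,550.2 ≈ 174.79

175 units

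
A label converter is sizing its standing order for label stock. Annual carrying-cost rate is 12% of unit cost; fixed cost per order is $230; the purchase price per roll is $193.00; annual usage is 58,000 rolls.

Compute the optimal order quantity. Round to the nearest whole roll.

H = i·C = 0.12 × $193 = $23.1600 per roll-year
Q* = √(2·D·S / H) = √(2·58,000·230 / 23.16) = √1,151,986.2 ≈ 1,073.31

1,073 rolls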